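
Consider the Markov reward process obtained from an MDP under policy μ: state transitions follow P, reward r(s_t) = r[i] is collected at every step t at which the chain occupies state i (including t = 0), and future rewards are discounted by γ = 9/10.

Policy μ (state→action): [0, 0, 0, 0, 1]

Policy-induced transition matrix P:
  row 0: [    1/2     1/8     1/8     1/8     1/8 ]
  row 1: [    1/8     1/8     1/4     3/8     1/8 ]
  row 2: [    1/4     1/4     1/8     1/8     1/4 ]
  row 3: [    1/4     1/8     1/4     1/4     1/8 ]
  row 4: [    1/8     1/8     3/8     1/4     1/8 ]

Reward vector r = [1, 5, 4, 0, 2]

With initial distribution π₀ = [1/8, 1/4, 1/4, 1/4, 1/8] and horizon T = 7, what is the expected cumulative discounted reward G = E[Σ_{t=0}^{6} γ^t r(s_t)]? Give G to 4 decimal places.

t=0: π = [0.1250, 0.2500, 0.2500, 0.2500, 0.1250], E[r] = 2.6250, γ^t·E[r] = 2.625000, running G = 2.625000
t=1: π = [0.2344, 0.1563, 0.2188, 0.2344, 0.1563], E[r] = 2.2031, γ^t·E[r] = 1.982813, running G = 4.607813
t=2: π = [0.2695, 0.1523, 0.2129, 0.2129, 0.1523], E[r] = 2.1875, γ^t·E[r] = 1.771875, running G = 6.379688
t=3: π = [0.2793, 0.1516, 0.2087, 0.2087, 0.1516], E[r] = 2.1755, γ^t·E[r] = 1.585967, running G = 7.965654
t=4: π = [0.2819, 0.1511, 0.2079, 0.2079, 0.1511], E[r] = 2.1714, γ^t·E[r] = 1.424627, running G = 9.390281
t=5: π = [0.2827, 0.1510, 0.2077, 0.2077, 0.1510], E[r] = 2.1703, γ^t·E[r] = 1.281524, running G = 10.671805
t=6: π = [0.2829, 0.1510, 0.2076, 0.2076, 0.1510], E[r] = 2.1699, γ^t·E[r] = 1.153196, running G = 11.825001

G = 11.8250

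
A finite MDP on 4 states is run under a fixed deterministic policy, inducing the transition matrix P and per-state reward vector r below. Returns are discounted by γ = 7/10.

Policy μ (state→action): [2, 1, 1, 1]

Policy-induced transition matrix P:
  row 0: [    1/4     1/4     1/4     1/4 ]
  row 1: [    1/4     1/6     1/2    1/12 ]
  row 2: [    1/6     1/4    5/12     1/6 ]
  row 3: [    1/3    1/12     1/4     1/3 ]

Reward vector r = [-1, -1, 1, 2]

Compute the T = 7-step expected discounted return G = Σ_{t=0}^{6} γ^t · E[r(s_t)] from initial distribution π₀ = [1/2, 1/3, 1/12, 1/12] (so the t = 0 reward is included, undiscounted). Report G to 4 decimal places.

t=0: π = [0.5000, 0.3333, 0.0833, 0.0833], E[r] = -0.5833, γ^t·E[r] = -0.583333, running G = -0.583333
t=1: π = [0.2500, 0.2083, 0.3472, 0.1944], E[r] = 0.2778, γ^t·E[r] = 0.194444, running G = -0.388889
t=2: π = [0.2373, 0.2002, 0.3600, 0.2025], E[r] = 0.3275, γ^t·E[r] = 0.160498, running G = -0.228391
t=3: π = [0.2369, 0.1996, 0.3601, 0.2035], E[r] = 0.3306, γ^t·E[r] = 0.113407, running G = -0.114984
t=4: π = [0.2370, 0.1995, 0.3599, 0.2037], E[r] = 0.3309, γ^t·E[r] = 0.079445, running G = -0.035539
t=5: π = [0.2370, 0.1994, 0.3598, 0.2037], E[r] = 0.3309, γ^t·E[r] = 0.055617, running G = 0.020078
t=6: π = [0.2370, 0.1994, 0.3598, 0.2038], E[r] = 0.3309, γ^t·E[r] = 0.038933, running G = 0.059010

G = 0.0590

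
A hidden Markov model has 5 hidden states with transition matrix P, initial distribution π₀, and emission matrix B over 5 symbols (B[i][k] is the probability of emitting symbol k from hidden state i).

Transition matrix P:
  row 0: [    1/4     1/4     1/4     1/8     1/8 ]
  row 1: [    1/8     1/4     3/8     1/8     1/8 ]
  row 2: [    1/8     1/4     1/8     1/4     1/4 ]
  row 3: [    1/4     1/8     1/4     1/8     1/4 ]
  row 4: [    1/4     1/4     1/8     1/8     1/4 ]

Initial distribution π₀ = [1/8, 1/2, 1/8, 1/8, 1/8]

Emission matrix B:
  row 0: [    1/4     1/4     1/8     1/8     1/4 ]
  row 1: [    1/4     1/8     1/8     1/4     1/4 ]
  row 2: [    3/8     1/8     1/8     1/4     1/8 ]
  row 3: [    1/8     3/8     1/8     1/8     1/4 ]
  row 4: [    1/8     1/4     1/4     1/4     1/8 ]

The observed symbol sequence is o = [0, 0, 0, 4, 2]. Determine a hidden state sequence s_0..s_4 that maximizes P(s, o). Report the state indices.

t=0: δ = [3.125e-02, 1.250e-01, 4.688e-02, 1.562e-02, 1.562e-02]  (obs o_0=0)
t=1: δ = [3.906e-03, 7.812e-03, 1.758e-02, 1.953e-03, 1.953e-03]  ψ = [1, 1, 1, 1, 1]  (obs o_1=0)
t=2: δ = [5.493e-04, 1.099e-03, 1.099e-03, 5.493e-04, 5.493e-04]  ψ = [2, 2, 1, 2, 2]  (obs o_2=0)
t=3: δ = [3.433e-05, 6.866e-05, 5.150e-05, 6.866e-05, 3.433e-05]  ψ = [0, 1, 1, 2, 2]  (obs o_3=4)
t=4: δ = [2.146e-06, 2.146e-06, 3.219e-06, 1.609e-06, 4.292e-06]  ψ = [3, 1, 1, 2, 3]  (obs o_4=2)
backtrack: best end state = 4; path = [1, 1, 2, 3, 4]

path = [1, 1, 2, 3, 4]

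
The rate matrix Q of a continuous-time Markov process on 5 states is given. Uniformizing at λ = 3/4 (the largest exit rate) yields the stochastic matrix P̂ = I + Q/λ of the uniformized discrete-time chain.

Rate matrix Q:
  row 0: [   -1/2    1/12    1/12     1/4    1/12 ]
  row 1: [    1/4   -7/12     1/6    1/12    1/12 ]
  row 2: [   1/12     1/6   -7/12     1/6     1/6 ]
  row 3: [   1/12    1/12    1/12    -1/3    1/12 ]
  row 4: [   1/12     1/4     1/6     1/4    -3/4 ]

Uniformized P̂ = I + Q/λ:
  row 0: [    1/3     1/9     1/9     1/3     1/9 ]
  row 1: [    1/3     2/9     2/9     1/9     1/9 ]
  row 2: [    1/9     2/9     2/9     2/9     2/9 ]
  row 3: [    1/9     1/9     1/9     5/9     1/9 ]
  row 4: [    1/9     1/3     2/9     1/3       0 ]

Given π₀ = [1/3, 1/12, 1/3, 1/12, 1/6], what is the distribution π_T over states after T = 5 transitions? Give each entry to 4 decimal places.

t=0: π = [0.3333, 0.0833, 0.3333, 0.0833, 0.1667]
t=1: π = [0.2037, 0.1944, 0.1759, 0.2963, 0.1296]
t=2: π = [0.1996, 0.1811, 0.1667, 0.3364, 0.1163]
t=3: π = [0.1957, 0.1756, 0.1627, 0.3493, 0.1167]
t=4: π = [0.1936, 0.1746, 0.1617, 0.3539, 0.1162]
t=5: π = [0.1929, 0.1743, 0.1614, 0.3552, 0.1162]

π = [0.1929, 0.1743, 0.1614, 0.3552, 0.1162]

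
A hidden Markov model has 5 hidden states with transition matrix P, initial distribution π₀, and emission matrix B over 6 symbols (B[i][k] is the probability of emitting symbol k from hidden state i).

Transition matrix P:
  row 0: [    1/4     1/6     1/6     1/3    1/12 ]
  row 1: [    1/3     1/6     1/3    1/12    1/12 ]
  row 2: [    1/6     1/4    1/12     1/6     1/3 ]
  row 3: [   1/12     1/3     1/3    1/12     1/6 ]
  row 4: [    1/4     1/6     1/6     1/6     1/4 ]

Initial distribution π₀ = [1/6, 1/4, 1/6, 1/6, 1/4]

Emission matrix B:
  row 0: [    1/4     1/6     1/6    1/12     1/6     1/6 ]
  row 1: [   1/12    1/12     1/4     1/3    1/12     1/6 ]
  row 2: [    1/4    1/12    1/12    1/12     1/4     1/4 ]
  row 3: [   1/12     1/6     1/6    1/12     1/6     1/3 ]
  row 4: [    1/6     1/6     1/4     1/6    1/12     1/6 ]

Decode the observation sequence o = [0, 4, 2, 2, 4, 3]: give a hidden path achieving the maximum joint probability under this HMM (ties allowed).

path = [0, 3, 1, 0, 3, 1]

t=0: δ = [4.167e-02, 2.083e-02, 4.167e-02, 1.389e-02, 4.167e-02]  (obs o_0=0)
t=1: δ = [1.736e-03, 8.681e-04, 1.736e-03, 2.315e-03, 1.157e-03]  ψ = [0, 2, 0, 0, 2]  (obs o_1=4)
t=2: δ = [7.234e-05, 1.929e-04, 6.430e-05, 9.645e-05, 1.447e-04]  ψ = [0, 3, 3, 0, 2]  (obs o_2=2)
t=3: δ = [1.072e-05, 8.038e-06, 5.358e-06, 4.019e-06, 9.042e-06]  ψ = [1, 1, 1, 0, 4]  (obs o_3=2)
t=4: δ = [4.465e-07, 1.488e-07, 6.698e-07, 5.954e-07, 1.884e-07]  ψ = [0, 0, 1, 0, 4]  (obs o_4=4)
t=5: δ = [9.303e-09, 6.615e-08, 1.654e-08, 1.240e-08, 3.721e-08]  ψ = [0, 3, 3, 0, 2]  (obs o_5=3)
backtrack: best end state = 1; path = [0, 3, 1, 0, 3, 1]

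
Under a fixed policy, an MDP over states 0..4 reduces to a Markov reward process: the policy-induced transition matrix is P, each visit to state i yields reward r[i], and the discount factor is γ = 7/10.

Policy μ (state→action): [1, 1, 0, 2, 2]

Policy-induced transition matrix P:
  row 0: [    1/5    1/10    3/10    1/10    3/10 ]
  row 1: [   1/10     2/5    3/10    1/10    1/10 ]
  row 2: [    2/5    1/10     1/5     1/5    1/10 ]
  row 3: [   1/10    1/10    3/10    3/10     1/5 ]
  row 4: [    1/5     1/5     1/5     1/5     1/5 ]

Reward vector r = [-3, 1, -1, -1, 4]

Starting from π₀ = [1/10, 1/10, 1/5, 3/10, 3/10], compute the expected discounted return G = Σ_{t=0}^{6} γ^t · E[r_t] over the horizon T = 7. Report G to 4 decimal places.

G = 0.1018

t=0: π = [0.1000, 0.1000, 0.2000, 0.3000, 0.3000], E[r] = 0.5000, γ^t·E[r] = 0.500000, running G = 0.500000
t=1: π = [0.2000, 0.1600, 0.2500, 0.2100, 0.1800], E[r] = -0.1800, γ^t·E[r] = -0.126000, running G = 0.374000
t=2: π = [0.2130, 0.1660, 0.2570, 0.1850, 0.1790], E[r] = -0.1990, γ^t·E[r] = -0.097510, running G = 0.276490
t=3: π = [0.2163, 0.1677, 0.2564, 0.1806, 0.1790], E[r] = -0.2022, γ^t·E[r] = -0.069355, running G = 0.207135
t=4: π = [0.2165, 0.1682, 0.2565, 0.1797, 0.1792], E[r] = -0.2004, γ^t·E[r] = -0.048111, running G = 0.159024
t=5: π = [0.2165, 0.1684, 0.2564, 0.1795, 0.1792], E[r] = -0.2004, γ^t·E[r] = -0.033673, running G = 0.125351
t=6: π = [0.2165, 0.1684, 0.2564, 0.1795, 0.1792], E[r] = -0.2003, γ^t·E[r] = -0.023563, running G = 0.101788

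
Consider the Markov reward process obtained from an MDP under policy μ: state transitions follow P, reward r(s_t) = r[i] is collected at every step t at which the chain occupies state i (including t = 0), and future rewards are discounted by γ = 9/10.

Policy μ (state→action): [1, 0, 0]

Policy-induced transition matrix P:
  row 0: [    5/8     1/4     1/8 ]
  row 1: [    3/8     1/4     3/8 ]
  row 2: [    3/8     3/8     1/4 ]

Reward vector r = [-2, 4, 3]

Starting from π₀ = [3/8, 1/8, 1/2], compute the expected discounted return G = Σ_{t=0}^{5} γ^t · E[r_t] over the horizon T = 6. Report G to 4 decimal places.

t=0: π = [0.3750, 0.1250, 0.5000], E[r] = 1.2500, γ^t·E[r] = 1.250000, running G = 1.250000
t=1: π = [0.4688, 0.3125, 0.2188], E[r] = 0.9688, γ^t·E[r] = 0.871875, running G = 2.121875
t=2: π = [0.4922, 0.2773, 0.2305], E[r] = 0.8164, γ^t·E[r] = 0.661289, running G = 2.783164
t=3: π = [0.4980, 0.2788, 0.2231], E[r] = 0.7886, γ^t·E[r] = 0.574871, running G = 3.358035
t=4: π = [0.4995, 0.2779, 0.2226], E[r] = 0.7803, γ^t·E[r] = 0.511977, running G = 3.870012
t=5: π = [0.4999, 0.2778, 0.2223], E[r] = 0.7784, γ^t·E[r] = 0.459658, running G = 4.329670

G = 4.3297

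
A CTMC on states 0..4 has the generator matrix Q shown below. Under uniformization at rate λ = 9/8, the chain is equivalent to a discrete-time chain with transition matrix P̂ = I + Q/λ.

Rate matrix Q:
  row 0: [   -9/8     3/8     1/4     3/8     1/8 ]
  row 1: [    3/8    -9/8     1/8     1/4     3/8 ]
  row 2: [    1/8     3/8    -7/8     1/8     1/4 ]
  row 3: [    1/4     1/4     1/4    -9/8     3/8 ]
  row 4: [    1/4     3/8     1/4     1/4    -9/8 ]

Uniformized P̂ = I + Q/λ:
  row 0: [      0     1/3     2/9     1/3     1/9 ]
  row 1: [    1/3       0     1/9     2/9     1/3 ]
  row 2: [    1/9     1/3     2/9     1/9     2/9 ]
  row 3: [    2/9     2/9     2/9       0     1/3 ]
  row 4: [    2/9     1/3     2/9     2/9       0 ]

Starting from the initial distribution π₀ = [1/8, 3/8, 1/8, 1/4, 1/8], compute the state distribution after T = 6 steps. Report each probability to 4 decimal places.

t=0: π = [0.1250, 0.3750, 0.1250, 0.2500, 0.1250]
t=1: π = [0.2222, 0.1806, 0.1806, 0.1667, 0.2500]
t=2: π = [0.1728, 0.2546, 0.2022, 0.1898, 0.1806]
t=3: π = [0.1896, 0.2274, 0.1939, 0.1768, 0.2123]
t=4: π = [0.1838, 0.2379, 0.1970, 0.1825, 0.1989]
t=5: π = [0.1859, 0.2338, 0.1958, 0.1802, 0.2043]
t=6: π = [0.1851, 0.2354, 0.1962, 0.1811, 0.2022]

π = [0.1851, 0.2354, 0.1962, 0.1811, 0.2022]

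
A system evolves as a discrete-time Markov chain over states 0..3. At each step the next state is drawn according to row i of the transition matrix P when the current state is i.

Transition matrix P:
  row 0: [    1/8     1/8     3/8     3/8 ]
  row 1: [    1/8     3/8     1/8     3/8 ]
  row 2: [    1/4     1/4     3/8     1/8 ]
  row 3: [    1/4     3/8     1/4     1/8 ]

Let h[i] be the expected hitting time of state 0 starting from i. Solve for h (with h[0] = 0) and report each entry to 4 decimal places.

h = [0.0000, 5.4505, 4.7473, 4.8352]

First-step conditioning: h[0] = 0; for i ≠ 0, h[i] = 1 + Σ_k P[i][k]·h[k].
  h[1] = 1 + 3/8·h[1] + 1/8·h[2] + 3/8·h[3]
  h[2] = 1 + 1/4·h[1] + 3/8·h[2] + 1/8·h[3]
  h[3] = 1 + 3/8·h[1] + 1/4·h[2] + 1/8·h[3]
Solving the 3×3 linear system over states ≠ 0 gives exactly h = [0, 496/91, 432/91, 440/91] (h[0] = 0 is the target).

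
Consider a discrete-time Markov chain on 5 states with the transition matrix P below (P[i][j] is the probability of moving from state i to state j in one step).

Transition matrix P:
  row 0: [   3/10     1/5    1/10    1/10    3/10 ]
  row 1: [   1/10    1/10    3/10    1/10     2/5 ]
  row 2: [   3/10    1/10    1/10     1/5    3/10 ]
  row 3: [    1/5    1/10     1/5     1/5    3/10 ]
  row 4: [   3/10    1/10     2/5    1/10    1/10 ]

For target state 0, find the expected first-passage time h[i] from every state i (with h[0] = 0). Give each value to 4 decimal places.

h = [0.0000, 4.5115, 3.7939, 4.1733, 3.7623]

First-step conditioning: h[0] = 0; for i ≠ 0, h[i] = 1 + Σ_k P[i][k]·h[k].
  h[1] = 1 + 1/10·h[1] + 3/10·h[2] + 1/10·h[3] + 2/5·h[4]
  h[2] = 1 + 1/10·h[1] + 1/10·h[2] + 1/5·h[3] + 3/10·h[4]
  h[3] = 1 + 1/10·h[1] + 1/5·h[2] + 1/5·h[3] + 3/10·h[4]
  h[4] = 1 + 1/10·h[1] + 2/5·h[2] + 1/10·h[3] + 1/10·h[4]
Solving the 4×4 linear system over states ≠ 0 gives exactly h = [0, 14270/3163, 12000/3163, 13200/3163, 11900/3163] (h[0] = 0 is the target).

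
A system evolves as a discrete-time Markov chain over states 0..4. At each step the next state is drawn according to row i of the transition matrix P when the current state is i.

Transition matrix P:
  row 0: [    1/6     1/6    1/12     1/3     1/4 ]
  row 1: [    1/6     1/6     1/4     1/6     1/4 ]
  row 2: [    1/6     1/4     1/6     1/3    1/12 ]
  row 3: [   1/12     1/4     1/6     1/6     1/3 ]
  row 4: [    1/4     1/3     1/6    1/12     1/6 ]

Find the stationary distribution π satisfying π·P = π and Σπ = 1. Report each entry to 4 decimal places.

π = [0.1679, 0.2348, 0.1722, 0.2050, 0.2200]

Balance equations π_j = Σ_i π_i·P[i][j]:
  π_0 = 1/6·π_0 + 1/6·π_1 + 1/6·π_2 + 1/12·π_3 + 1/4·π_4
  π_1 = 1/6·π_0 + 1/6·π_1 + 1/4·π_2 + 1/4·π_3 + 1/3·π_4
  π_2 = 1/12·π_0 + 1/4·π_1 + 1/6·π_2 + 1/6·π_3 + 1/6·π_4
  π_3 = 1/3·π_0 + 1/6·π_1 + 1/3·π_2 + 1/6·π_3 + 1/12·π_4
  normalize: π_0 + π_1 + π_2 + π_3 + π_4 = 1
Solving the linear system gives exactly π = [4159/24768, 5815/24768, 237/1376, 2539/12384, 2725/12384].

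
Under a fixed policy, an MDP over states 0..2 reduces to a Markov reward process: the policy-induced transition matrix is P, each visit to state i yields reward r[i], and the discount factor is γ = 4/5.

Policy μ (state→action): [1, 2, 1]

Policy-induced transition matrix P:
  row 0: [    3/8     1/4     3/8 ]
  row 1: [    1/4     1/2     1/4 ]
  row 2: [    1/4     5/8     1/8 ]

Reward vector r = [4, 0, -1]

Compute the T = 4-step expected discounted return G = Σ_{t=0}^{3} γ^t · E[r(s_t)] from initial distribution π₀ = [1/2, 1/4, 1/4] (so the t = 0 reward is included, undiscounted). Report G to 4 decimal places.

G = 3.5583

t=0: π = [0.5000, 0.2500, 0.2500], E[r] = 1.7500, γ^t·E[r] = 1.750000, running G = 1.750000
t=1: π = [0.3125, 0.4063, 0.2813], E[r] = 0.9688, γ^t·E[r] = 0.775000, running G = 2.525000
t=2: π = [0.2891, 0.4570, 0.2539], E[r] = 0.9023, γ^t·E[r] = 0.577500, running G = 3.102500
t=3: π = [0.2861, 0.4595, 0.2544], E[r] = 0.8901, γ^t·E[r] = 0.455750, running G = 3.558250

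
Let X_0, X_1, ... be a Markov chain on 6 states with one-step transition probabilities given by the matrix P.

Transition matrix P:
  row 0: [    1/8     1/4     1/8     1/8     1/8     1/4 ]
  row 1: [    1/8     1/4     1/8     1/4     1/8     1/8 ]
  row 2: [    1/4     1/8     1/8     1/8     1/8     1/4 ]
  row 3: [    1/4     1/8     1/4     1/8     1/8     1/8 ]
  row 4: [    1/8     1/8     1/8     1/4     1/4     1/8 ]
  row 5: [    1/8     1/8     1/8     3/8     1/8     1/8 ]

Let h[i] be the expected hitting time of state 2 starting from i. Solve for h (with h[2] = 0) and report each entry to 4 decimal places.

h = [6.6292, 6.5506, 0.0000, 5.8315, 6.5506, 6.4607]

First-step conditioning: h[2] = 0; for i ≠ 2, h[i] = 1 + Σ_k P[i][k]·h[k].
  h[0] = 1 + 1/8·h[0] + 1/4·h[1] + 1/8·h[3] + 1/8·h[4] + 1/4·h[5]
  h[1] = 1 + 1/8·h[0] + 1/4·h[1] + 1/4·h[3] + 1/8·h[4] + 1/8·h[5]
  h[3] = 1 + 1/4·h[0] + 1/8·h[1] + 1/8·h[3] + 1/8·h[4] + 1/8·h[5]
  h[4] = 1 + 1/8·h[0] + 1/8·h[1] + 1/4·h[3] + 1/4·h[4] + 1/8·h[5]
  h[5] = 1 + 1/8·h[0] + 1/8·h[1] + 3/8·h[3] + 1/8·h[4] + 1/8·h[5]
Solving the 5×5 linear system over states ≠ 2 gives exactly h = [590/89, 583/89, 0, 519/89, 583/89, 575/89] (h[2] = 0 is the target).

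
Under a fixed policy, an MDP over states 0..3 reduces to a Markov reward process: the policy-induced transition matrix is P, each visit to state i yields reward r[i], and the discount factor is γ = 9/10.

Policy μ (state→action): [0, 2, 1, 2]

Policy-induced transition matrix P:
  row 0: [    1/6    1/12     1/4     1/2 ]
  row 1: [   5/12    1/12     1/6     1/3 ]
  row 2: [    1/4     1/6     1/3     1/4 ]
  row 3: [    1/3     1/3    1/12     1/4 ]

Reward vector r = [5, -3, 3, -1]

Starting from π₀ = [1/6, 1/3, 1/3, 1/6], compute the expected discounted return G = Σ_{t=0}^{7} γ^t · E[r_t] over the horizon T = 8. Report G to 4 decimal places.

G = 6.1888

t=0: π = [0.1667, 0.3333, 0.3333, 0.1667], E[r] = 0.6667, γ^t·E[r] = 0.666667, running G = 0.666667
t=1: π = [0.3056, 0.1528, 0.2222, 0.3194], E[r] = 1.4167, γ^t·E[r] = 1.275000, running G = 1.941667
t=2: π = [0.2766, 0.1817, 0.2025, 0.3391], E[r] = 1.1065, γ^t·E[r] = 0.896250, running G = 2.837917
t=3: π = [0.2855, 0.1850, 0.1952, 0.3343], E[r] = 1.1238, γ^t·E[r] = 0.819281, running G = 3.657198
t=4: π = [0.2849, 0.1832, 0.1951, 0.3368], E[r] = 1.1236, γ^t·E[r] = 0.737184, running G = 4.394382
t=5: π = [0.2849, 0.1838, 0.1949, 0.3365], E[r] = 1.1210, γ^t·E[r] = 0.661938, running G = 5.056320
t=6: π = [0.2849, 0.1837, 0.1948, 0.3365], E[r] = 1.1216, γ^t·E[r] = 0.596057, running G = 5.652377
t=7: π = [0.2849, 0.1837, 0.1948, 0.3365], E[r] = 1.1214, γ^t·E[r] = 0.536386, running G = 6.188762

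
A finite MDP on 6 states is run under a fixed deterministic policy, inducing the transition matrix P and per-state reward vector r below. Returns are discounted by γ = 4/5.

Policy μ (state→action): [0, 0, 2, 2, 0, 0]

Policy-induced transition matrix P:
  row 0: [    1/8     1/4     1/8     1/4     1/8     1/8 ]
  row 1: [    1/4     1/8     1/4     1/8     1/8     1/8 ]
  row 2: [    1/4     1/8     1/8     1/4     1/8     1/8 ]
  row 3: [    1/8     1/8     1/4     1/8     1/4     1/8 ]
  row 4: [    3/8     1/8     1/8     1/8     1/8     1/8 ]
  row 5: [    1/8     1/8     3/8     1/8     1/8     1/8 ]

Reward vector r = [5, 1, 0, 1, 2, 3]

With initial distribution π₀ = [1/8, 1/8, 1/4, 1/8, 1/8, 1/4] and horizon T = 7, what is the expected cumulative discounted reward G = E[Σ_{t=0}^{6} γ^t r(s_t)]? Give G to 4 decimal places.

t=0: π = [0.1250, 0.1250, 0.2500, 0.1250, 0.1250, 0.2500], E[r] = 1.8750, γ^t·E[r] = 1.875000, running G = 1.875000
t=1: π = [0.2031, 0.1406, 0.2188, 0.1719, 0.1406, 0.1250], E[r] = 1.9844, γ^t·E[r] = 1.587500, running G = 3.462500
t=2: π = [0.2051, 0.1504, 0.1953, 0.1777, 0.1465, 0.1250], E[r] = 2.0215, γ^t·E[r] = 1.293750, running G = 4.756250
t=3: π = [0.2048, 0.1506, 0.1973, 0.1750, 0.1472, 0.1250], E[r] = 2.0193, γ^t·E[r] = 1.033875, running G = 5.790125
t=4: π = [0.2053, 0.1506, 0.1970, 0.1753, 0.1469, 0.1250], E[r] = 2.0211, γ^t·E[r] = 0.827838, running G = 6.617963
t=5: π = [0.2052, 0.1507, 0.1970, 0.1753, 0.1469, 0.1250], E[r] = 2.0206, γ^t·E[r] = 0.662106, running G = 7.280069
t=6: π = [0.2052, 0.1506, 0.1970, 0.1753, 0.1469, 0.1250], E[r] = 2.0206, γ^t·E[r] = 0.529701, running G = 7.809769

G = 7.8098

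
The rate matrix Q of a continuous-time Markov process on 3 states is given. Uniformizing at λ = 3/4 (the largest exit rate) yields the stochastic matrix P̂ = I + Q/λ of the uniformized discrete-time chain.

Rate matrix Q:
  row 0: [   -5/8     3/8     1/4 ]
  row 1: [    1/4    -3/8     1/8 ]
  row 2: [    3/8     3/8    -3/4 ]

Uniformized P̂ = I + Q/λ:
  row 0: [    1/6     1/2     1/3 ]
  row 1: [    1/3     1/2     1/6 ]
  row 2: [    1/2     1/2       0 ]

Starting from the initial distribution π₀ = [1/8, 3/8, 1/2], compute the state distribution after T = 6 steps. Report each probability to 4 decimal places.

π = [0.3122, 0.5000, 0.1878]

t=0: π = [0.1250, 0.3750, 0.5000]
t=1: π = [0.3958, 0.5000, 0.1042]
t=2: π = [0.2847, 0.5000, 0.2153]
t=3: π = [0.3218, 0.5000, 0.1782]
t=4: π = [0.3094, 0.5000, 0.1906]
t=5: π = [0.3135, 0.5000, 0.1865]
t=6: π = [0.3122, 0.5000, 0.1878]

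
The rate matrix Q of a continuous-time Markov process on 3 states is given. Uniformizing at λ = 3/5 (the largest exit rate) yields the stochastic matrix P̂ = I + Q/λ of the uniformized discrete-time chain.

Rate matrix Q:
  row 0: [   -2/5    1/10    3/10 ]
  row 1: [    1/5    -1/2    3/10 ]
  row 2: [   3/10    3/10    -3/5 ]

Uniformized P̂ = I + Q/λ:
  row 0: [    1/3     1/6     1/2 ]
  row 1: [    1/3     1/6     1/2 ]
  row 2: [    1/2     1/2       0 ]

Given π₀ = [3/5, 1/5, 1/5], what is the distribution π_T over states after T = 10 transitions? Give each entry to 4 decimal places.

t=0: π = [0.6000, 0.2000, 0.2000]
t=1: π = [0.3667, 0.2333, 0.4000]
t=2: π = [0.4000, 0.3000, 0.3000]
t=3: π = [0.3833, 0.2667, 0.3500]
t=4: π = [0.3917, 0.2833, 0.3250]
t=5: π = [0.3875, 0.2750, 0.3375]
t=6: π = [0.3896, 0.2792, 0.3313]
t=7: π = [0.3885, 0.2771, 0.3344]
t=8: π = [0.3891, 0.2781, 0.3328]
t=9: π = [0.3888, 0.2776, 0.3336]
t=10: π = [0.3889, 0.2779, 0.3332]

π = [0.3889, 0.2779, 0.3332]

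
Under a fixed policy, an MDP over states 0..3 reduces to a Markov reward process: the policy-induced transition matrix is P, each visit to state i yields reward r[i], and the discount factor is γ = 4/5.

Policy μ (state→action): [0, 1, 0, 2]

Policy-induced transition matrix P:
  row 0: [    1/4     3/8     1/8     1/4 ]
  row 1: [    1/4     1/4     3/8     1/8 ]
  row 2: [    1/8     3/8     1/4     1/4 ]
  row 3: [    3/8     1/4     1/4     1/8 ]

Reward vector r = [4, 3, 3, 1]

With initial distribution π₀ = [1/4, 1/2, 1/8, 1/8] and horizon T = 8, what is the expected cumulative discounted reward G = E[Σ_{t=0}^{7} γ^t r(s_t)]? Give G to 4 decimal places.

t=0: π = [0.2500, 0.5000, 0.1250, 0.1250], E[r] = 3.0000, γ^t·E[r] = 3.000000, running G = 3.000000
t=1: π = [0.2500, 0.2969, 0.2813, 0.1719], E[r] = 2.9063, γ^t·E[r] = 2.325000, running G = 5.325000
t=2: π = [0.2363, 0.3164, 0.2559, 0.1914], E[r] = 2.8535, γ^t·E[r] = 1.826250, running G = 7.151250
t=3: π = [0.2419, 0.3115, 0.2600, 0.1865], E[r] = 2.8689, γ^t·E[r] = 1.468875, running G = 8.620125
t=4: π = [0.2408, 0.3127, 0.2587, 0.1877], E[r] = 2.8653, γ^t·E[r] = 1.173638, running G = 9.793763
t=5: π = [0.2411, 0.3124, 0.2590, 0.1874], E[r] = 2.8663, γ^t·E[r] = 0.939214, running G = 10.732976
t=6: π = [0.2411, 0.3125, 0.2589, 0.1875], E[r] = 2.8660, γ^t·E[r] = 0.751311, running G = 11.484288
t=7: π = [0.2411, 0.3125, 0.2589, 0.1875], E[r] = 2.8661, γ^t·E[r] = 0.601061, running G = 12.085349

G = 12.0853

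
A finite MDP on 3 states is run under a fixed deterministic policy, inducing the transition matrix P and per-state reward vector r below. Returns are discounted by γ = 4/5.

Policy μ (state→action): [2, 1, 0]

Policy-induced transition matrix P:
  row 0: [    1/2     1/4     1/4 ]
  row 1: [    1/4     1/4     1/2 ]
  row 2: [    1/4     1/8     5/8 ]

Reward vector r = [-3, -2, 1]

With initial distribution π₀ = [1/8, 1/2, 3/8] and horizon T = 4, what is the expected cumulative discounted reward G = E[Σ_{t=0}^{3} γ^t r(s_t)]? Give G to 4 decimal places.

t=0: π = [0.1250, 0.5000, 0.3750], E[r] = -1.0000, γ^t·E[r] = -1.000000, running G = -1.000000
t=1: π = [0.2813, 0.2031, 0.5156], E[r] = -0.7344, γ^t·E[r] = -0.587500, running G = -1.587500
t=2: π = [0.3203, 0.1855, 0.4941], E[r] = -0.8379, γ^t·E[r] = -0.536250, running G = -2.123750
t=3: π = [0.3301, 0.1882, 0.4817], E[r] = -0.8850, γ^t·E[r] = -0.453125, running G = -2.576875

G = -2.5769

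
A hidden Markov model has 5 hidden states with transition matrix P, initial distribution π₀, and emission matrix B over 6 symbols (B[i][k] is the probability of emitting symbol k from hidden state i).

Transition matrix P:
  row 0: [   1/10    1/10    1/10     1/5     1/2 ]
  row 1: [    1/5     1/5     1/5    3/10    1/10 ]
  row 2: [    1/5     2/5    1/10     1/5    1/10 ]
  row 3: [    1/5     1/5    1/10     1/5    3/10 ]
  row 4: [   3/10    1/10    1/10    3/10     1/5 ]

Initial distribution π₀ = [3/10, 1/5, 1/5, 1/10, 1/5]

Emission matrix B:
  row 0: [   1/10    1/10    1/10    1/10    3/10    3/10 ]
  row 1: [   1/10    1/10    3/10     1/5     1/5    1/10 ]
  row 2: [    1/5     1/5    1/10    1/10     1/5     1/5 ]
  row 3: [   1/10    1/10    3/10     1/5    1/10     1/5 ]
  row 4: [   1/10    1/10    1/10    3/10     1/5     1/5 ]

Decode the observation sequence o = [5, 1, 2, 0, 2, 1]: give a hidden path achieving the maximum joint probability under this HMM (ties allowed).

path = [0, 2, 1, 2, 1, 2]

t=0: δ = [9.000e-02, 2.000e-02, 4.000e-02, 2.000e-02, 4.000e-02]  (obs o_0=5)
t=1: δ = [1.200e-03, 1.600e-03, 1.800e-03, 1.800e-03, 4.500e-03]  ψ = [4, 2, 0, 0, 0]  (obs o_1=1)
t=2: δ = [1.350e-04, 2.160e-04, 4.500e-05, 4.050e-04, 9.000e-05]  ψ = [4, 2, 4, 4, 4]  (obs o_2=2)
t=3: δ = [8.100e-06, 8.100e-06, 8.640e-06, 8.100e-06, 1.215e-05]  ψ = [3, 3, 1, 3, 3]  (obs o_3=0)
t=4: δ = [3.645e-07, 1.037e-06, 1.620e-07, 1.093e-06, 4.050e-07]  ψ = [4, 2, 1, 4, 0]  (obs o_4=2)
t=5: δ = [2.187e-08, 2.187e-08, 4.147e-08, 3.110e-08, 3.281e-08]  ψ = [3, 3, 1, 1, 3]  (obs o_5=1)
backtrack: best end state = 2; path = [0, 2, 1, 2, 1, 2]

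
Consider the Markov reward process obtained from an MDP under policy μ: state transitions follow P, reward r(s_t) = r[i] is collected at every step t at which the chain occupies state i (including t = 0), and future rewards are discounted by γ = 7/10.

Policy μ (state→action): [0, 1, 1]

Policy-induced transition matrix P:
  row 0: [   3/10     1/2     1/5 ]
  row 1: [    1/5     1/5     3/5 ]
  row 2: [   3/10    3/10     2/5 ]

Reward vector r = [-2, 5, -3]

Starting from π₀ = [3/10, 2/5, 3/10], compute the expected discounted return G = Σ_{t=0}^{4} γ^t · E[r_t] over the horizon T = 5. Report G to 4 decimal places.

t=0: π = [0.3000, 0.4000, 0.3000], E[r] = 0.5000, γ^t·E[r] = 0.500000, running G = 0.500000
t=1: π = [0.2600, 0.3200, 0.4200], E[r] = -0.1800, γ^t·E[r] = -0.126000, running G = 0.374000
t=2: π = [0.2680, 0.3200, 0.4120], E[r] = -0.1720, γ^t·E[r] = -0.084280, running G = 0.289720
t=3: π = [0.2680, 0.3216, 0.4104], E[r] = -0.1592, γ^t·E[r] = -0.054606, running G = 0.235114
t=4: π = [0.2678, 0.3214, 0.4107], E[r] = -0.1606, γ^t·E[r] = -0.038570, running G = 0.196545

G = 0.1965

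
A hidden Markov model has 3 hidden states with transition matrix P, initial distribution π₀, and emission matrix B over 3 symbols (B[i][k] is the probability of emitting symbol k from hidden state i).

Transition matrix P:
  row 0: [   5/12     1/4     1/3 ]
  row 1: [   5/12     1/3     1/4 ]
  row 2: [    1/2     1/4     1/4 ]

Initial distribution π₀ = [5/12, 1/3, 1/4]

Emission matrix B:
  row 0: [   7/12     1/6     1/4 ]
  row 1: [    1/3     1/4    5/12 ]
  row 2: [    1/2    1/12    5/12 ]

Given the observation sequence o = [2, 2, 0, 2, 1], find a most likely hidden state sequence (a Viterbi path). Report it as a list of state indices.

path = [1, 1, 0, 2, 0]

t=0: δ = [1.042e-01, 1.389e-01, 1.042e-01]  (obs o_0=2)
t=1: δ = [1.447e-02, 1.929e-02, 1.447e-02]  ψ = [1, 1, 0]  (obs o_1=2)
t=2: δ = [4.689e-03, 2.143e-03, 2.411e-03]  ψ = [1, 1, 0]  (obs o_2=0)
t=3: δ = [4.884e-04, 4.884e-04, 6.512e-04]  ψ = [0, 0, 0]  (obs o_3=2)
t=4: δ = [5.427e-05, 4.070e-05, 1.357e-05]  ψ = [2, 1, 0]  (obs o_4=1)
backtrack: best end state = 0; path = [1, 1, 0, 2, 0]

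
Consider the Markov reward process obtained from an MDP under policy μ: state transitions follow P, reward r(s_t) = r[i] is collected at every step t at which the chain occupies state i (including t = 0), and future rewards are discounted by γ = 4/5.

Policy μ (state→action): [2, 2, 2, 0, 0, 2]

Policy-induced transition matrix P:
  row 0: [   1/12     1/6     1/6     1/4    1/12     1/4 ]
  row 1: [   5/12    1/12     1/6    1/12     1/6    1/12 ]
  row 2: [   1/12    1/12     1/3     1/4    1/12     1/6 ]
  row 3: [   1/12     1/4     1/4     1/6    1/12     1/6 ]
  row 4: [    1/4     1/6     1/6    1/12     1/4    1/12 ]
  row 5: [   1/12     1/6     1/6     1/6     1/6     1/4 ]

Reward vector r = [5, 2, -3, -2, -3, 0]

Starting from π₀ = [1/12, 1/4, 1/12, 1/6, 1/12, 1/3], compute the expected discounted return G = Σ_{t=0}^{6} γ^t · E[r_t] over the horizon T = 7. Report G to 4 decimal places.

t=0: π = [0.0833, 0.2500, 0.0833, 0.1667, 0.0833, 0.3333], E[r] = 0.0833, γ^t·E[r] = 0.083333, running G = 0.083333
t=1: π = [0.1806, 0.1528, 0.1944, 0.1528, 0.1458, 0.1736], E[r] = -0.1181, γ^t·E[r] = -0.094444, running G = -0.011111
t=2: π = [0.1586, 0.1505, 0.2118, 0.1730, 0.1348, 0.1713], E[r] = -0.2922, γ^t·E[r] = -0.187037, running G = -0.198148
t=3: π = [0.1560, 0.1509, 0.2164, 0.1738, 0.1326, 0.1704], E[r] = -0.3129, γ^t·E[r] = -0.160222, running G = -0.358370
t=4: π = [0.1557, 0.1505, 0.2172, 0.1741, 0.1322, 0.1702], E[r] = -0.3166, γ^t·E[r] = -0.129697, running G = -0.488067
t=5: π = [0.1555, 0.1505, 0.2174, 0.1742, 0.1321, 0.1703], E[r] = -0.3180, γ^t·E[r] = -0.104200, running G = -0.592268
t=6: π = [0.1555, 0.1505, 0.2174, 0.1742, 0.1321, 0.1703], E[r] = -0.3182, γ^t·E[r] = -0.083412, running G = -0.675679

G = -0.6757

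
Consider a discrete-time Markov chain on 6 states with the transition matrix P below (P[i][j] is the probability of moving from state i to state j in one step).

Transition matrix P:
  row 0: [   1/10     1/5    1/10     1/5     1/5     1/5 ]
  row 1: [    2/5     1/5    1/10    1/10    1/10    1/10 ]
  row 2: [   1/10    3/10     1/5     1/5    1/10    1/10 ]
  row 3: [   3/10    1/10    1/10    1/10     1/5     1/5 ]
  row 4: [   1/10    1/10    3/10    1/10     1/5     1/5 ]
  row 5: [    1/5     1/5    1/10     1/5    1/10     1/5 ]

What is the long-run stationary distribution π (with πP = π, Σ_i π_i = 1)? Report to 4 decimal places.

π = [0.2023, 0.1843, 0.1445, 0.1514, 0.1504, 0.1671]

Balance equations π_j = Σ_i π_i·P[i][j]:
  π_0 = 1/10·π_0 + 2/5·π_1 + 1/10·π_2 + 3/10·π_3 + 1/10·π_4 + 1/5·π_5
  π_1 = 1/5·π_0 + 1/5·π_1 + 3/10·π_2 + 1/10·π_3 + 1/10·π_4 + 1/5·π_5
  π_2 = 1/10·π_0 + 1/10·π_1 + 1/5·π_2 + 1/10·π_3 + 3/10·π_4 + 1/10·π_5
  π_3 = 1/5·π_0 + 1/10·π_1 + 1/5·π_2 + 1/10·π_3 + 1/10·π_4 + 1/5·π_5
  π_4 = 1/5·π_0 + 1/10·π_1 + 1/10·π_2 + 1/5·π_3 + 1/5·π_4 + 1/10·π_5
  normalize: π_0 + π_1 + π_2 + π_3 + π_4 + π_5 = 1
Solving the linear system gives exactly π = [10058/49725, 539/2925, 7187/49725, 7528/49725, 831/5525, 554/3315].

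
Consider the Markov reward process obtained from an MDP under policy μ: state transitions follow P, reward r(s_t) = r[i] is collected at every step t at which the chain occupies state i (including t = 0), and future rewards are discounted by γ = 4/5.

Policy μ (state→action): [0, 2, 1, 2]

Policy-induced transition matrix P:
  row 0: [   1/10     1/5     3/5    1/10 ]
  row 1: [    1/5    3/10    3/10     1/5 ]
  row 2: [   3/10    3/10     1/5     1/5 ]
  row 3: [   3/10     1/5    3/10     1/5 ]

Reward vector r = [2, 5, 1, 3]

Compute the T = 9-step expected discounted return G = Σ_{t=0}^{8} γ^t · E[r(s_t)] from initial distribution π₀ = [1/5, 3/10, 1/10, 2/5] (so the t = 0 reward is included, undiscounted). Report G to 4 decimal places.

t=0: π = [0.2000, 0.3000, 0.1000, 0.4000], E[r] = 3.2000, γ^t·E[r] = 3.200000, running G = 3.200000
t=1: π = [0.2300, 0.2400, 0.3500, 0.1800], E[r] = 2.5500, γ^t·E[r] = 2.040000, running G = 5.240000
t=2: π = [0.2300, 0.2590, 0.3340, 0.1770], E[r] = 2.6200, γ^t·E[r] = 1.676800, running G = 6.916800
t=3: π = [0.2281, 0.2593, 0.3356, 0.1770], E[r] = 2.6193, γ^t·E[r] = 1.341082, running G = 8.257882
t=4: π = [0.2285, 0.2595, 0.3349, 0.1772], E[r] = 2.6208, γ^t·E[r] = 1.073476, running G = 9.331357
t=5: π = [0.2284, 0.2594, 0.3350, 0.1772], E[r] = 2.6204, γ^t·E[r] = 0.858658, running G = 10.190015
t=6: π = [0.2284, 0.2594, 0.3350, 0.1772], E[r] = 2.6205, γ^t·E[r] = 0.686950, running G = 10.876965
t=7: π = [0.2284, 0.2594, 0.3350, 0.1772], E[r] = 2.6205, γ^t·E[r] = 0.549555, running G = 11.426520
t=8: π = [0.2284, 0.2594, 0.3350, 0.1772], E[r] = 2.6205, γ^t·E[r] = 0.439645, running G = 11.866165

G = 11.8662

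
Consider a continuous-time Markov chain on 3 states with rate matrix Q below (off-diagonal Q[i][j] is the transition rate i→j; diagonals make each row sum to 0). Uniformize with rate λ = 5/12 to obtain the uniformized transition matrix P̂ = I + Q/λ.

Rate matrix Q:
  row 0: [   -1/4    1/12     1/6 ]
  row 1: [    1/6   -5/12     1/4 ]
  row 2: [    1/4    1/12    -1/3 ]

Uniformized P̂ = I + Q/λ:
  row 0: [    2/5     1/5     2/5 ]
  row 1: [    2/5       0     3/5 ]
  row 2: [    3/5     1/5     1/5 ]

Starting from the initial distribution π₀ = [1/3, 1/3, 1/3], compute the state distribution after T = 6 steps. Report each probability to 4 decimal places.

t=0: π = [0.3333, 0.3333, 0.3333]
t=1: π = [0.4667, 0.1333, 0.4000]
t=2: π = [0.4800, 0.1733, 0.3467]
t=3: π = [0.4693, 0.1653, 0.3653]
t=4: π = [0.4731, 0.1669, 0.3600]
t=5: π = [0.4720, 0.1666, 0.3614]
t=6: π = [0.4723, 0.1667, 0.3610]

π = [0.4723, 0.1667, 0.3610]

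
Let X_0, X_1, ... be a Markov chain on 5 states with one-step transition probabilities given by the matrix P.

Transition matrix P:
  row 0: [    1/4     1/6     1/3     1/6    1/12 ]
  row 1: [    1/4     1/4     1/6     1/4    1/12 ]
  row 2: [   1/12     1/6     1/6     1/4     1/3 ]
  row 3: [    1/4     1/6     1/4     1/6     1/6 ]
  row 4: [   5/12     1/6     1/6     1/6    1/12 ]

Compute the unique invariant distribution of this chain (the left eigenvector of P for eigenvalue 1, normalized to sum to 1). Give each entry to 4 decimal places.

π = [0.2388, 0.1818, 0.2232, 0.2004, 0.1558]

Balance equations π_j = Σ_i π_i·P[i][j]:
  π_0 = 1/4·π_0 + 1/4·π_1 + 1/12·π_2 + 1/4·π_3 + 5/12·π_4
  π_1 = 1/6·π_0 + 1/4·π_1 + 1/6·π_2 + 1/6·π_3 + 1/6·π_4
  π_2 = 1/3·π_0 + 1/6·π_1 + 1/6·π_2 + 1/4·π_3 + 1/6·π_4
  π_3 = 1/6·π_0 + 1/4·π_1 + 1/4·π_2 + 1/6·π_3 + 1/6·π_4
  normalize: π_0 + π_1 + π_2 + π_3 + π_4 = 1
Solving the linear system gives exactly π = [5521/23122, 2/11, 2580/11561, 2317/11561, 3603/23122].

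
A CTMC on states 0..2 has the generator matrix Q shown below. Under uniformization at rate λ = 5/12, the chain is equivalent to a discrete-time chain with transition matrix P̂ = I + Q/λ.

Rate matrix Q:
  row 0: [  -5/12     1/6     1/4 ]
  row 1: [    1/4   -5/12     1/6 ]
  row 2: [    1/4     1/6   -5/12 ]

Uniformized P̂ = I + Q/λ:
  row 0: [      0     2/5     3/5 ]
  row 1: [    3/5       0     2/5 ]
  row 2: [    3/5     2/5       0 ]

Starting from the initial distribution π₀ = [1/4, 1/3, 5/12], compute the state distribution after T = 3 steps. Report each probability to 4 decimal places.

π = [0.4020, 0.2827, 0.3153]

t=0: π = [0.2500, 0.3333, 0.4167]
t=1: π = [0.4500, 0.2667, 0.2833]
t=2: π = [0.3300, 0.2933, 0.3767]
t=3: π = [0.4020, 0.2827, 0.3153]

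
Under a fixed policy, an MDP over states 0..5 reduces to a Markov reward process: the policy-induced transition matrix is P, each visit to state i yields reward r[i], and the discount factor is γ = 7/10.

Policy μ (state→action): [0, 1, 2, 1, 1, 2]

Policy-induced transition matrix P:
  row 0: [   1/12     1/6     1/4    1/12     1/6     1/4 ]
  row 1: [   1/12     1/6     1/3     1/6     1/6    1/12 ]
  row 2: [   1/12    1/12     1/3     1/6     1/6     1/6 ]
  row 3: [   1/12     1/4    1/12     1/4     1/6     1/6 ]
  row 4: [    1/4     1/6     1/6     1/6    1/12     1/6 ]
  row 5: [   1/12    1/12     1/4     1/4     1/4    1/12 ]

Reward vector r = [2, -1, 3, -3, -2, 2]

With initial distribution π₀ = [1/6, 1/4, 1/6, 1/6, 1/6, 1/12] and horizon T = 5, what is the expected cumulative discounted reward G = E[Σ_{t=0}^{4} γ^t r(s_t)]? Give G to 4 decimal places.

t=0: π = [0.1667, 0.2500, 0.1667, 0.1667, 0.1667, 0.0833], E[r] = -0.0833, γ^t·E[r] = -0.083333, running G = -0.083333
t=1: π = [0.1111, 0.1597, 0.2431, 0.1736, 0.1597, 0.1528], E[r] = 0.2569, γ^t·E[r] = 0.179861, running G = 0.096528
t=2: π = [0.1100, 0.1481, 0.2413, 0.1846, 0.1661, 0.1499], E[r] = 0.2095, γ^t·E[r] = 0.102650, running G = 0.199178
t=3: π = [0.1110, 0.1495, 0.2378, 0.1854, 0.1653, 0.1510], E[r] = 0.2013, γ^t·E[r] = 0.069060, running G = 0.268238
t=4: π = [0.1109, 0.1497, 0.2376, 0.1854, 0.1655, 0.1509], E[r] = 0.1993, γ^t·E[r] = 0.047862, running G = 0.316100

G = 0.3161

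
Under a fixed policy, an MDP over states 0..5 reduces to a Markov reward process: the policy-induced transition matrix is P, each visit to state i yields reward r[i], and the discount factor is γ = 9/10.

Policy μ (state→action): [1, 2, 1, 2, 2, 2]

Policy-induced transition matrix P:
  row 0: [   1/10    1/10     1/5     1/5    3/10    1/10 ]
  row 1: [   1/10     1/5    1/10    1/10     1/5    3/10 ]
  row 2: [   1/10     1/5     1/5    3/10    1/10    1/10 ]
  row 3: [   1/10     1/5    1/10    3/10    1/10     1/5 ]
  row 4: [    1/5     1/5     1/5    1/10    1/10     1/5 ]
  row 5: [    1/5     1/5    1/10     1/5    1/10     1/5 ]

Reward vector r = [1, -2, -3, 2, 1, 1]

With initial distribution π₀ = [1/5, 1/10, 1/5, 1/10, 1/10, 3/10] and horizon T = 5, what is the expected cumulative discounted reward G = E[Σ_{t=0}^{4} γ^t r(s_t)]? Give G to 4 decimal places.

G = 0.2195

t=0: π = [0.2000, 0.1000, 0.2000, 0.1000, 0.1000, 0.3000], E[r] = 0.0000, γ^t·E[r] = 0.000000, running G = 0.000000
t=1: π = [0.1400, 0.1800, 0.1500, 0.2100, 0.1500, 0.1700], E[r] = 0.0700, γ^t·E[r] = 0.063000, running G = 0.063000
t=2: π = [0.1320, 0.1860, 0.1440, 0.2030, 0.1460, 0.1890], E[r] = 0.0690, γ^t·E[r] = 0.055890, running G = 0.118890
t=3: π = [0.1335, 0.1868, 0.1422, 0.2015, 0.1450, 0.1910], E[r] = 0.0723, γ^t·E[r] = 0.052707, running G = 0.171597
t=4: π = [0.1336, 0.1867, 0.1421, 0.2012, 0.1454, 0.1911], E[r] = 0.0730, γ^t·E[r] = 0.047869, running G = 0.219466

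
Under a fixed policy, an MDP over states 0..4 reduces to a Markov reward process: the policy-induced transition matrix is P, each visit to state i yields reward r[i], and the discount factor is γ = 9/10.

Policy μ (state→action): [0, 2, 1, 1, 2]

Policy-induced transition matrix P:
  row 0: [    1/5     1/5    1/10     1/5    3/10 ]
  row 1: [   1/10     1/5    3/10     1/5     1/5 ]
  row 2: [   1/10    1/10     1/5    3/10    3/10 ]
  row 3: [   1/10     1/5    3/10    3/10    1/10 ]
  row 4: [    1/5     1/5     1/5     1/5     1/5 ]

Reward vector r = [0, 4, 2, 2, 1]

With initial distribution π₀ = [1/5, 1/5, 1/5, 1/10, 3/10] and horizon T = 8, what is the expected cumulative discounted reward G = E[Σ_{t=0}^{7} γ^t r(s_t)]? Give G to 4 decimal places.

G = 10.4528

t=0: π = [0.2000, 0.2000, 0.2000, 0.1000, 0.3000], E[r] = 1.7000, γ^t·E[r] = 1.700000, running G = 1.700000
t=1: π = [0.1500, 0.1800, 0.2100, 0.2300, 0.2300], E[r] = 1.8300, γ^t·E[r] = 1.647000, running G = 3.347000
t=2: π = [0.1380, 0.1790, 0.2260, 0.2440, 0.2130], E[r] = 1.8690, γ^t·E[r] = 1.513890, running G = 4.860890
t=3: π = [0.1351, 0.1774, 0.2285, 0.2470, 0.2120], E[r] = 1.8726, γ^t·E[r] = 1.365125, running G = 6.226015
t=4: π = [0.1347, 0.1772, 0.2289, 0.2476, 0.2117], E[r] = 1.8732, γ^t·E[r] = 1.229020, running G = 7.455035
t=5: π = [0.1346, 0.1771, 0.2290, 0.2476, 0.2116], E[r] = 1.8733, γ^t·E[r] = 1.106183, running G = 8.561218
t=6: π = [0.1346, 0.1771, 0.2290, 0.2477, 0.2116], E[r] = 1.8734, γ^t·E[r] = 0.995576, running G = 9.556794
t=7: π = [0.1346, 0.1771, 0.2290, 0.2477, 0.2116], E[r] = 1.8734, γ^t·E[r] = 0.896020, running G = 10.452815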